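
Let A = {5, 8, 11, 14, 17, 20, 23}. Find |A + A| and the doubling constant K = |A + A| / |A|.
K = |A + A| / |A| = 13/7

Enumerate A + A = {a + b : a, b ∈ A}. With |A| = 7, there are |A|^2 = 49 ordered sum pairs; collecting distinct values, A + A = {10, 13, 16, 19, 22, 25, 28, 31, 34, 37, 40, 43, 46}, so |A + A| = 13. Thus K = 13/7. Here |A + A| = 2|A| − 1 = 13, the minimum possible — so K = 13/7 is minimal, which holds iff A is an arithmetic progression.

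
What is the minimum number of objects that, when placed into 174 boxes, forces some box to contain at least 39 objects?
n = (39 − 1)·174 + 1 = 6613

By the generalised pigeonhole principle, to guarantee some box contains ≥ r objects we need more than (r − 1) · k objects total. Threshold: n = (r − 1) · k + 1. With r = 39 and k = 174: n = 38 · 174 + 1 = 6612 + 1 = 6613. For n = 6612 = 38 · 174, we can put exactly 38 objects in every box, avoiding 39 in any single one — so 6613 is tight.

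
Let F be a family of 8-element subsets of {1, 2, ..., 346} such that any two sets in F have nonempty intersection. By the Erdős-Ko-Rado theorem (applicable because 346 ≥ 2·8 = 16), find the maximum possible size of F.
max |F| = C(345, 7) = 108567596033820

Erdős-Ko-Rado (1961): when n ≥ 2k, max |F| = C(n−1, k−1). The bound is attained by the star {A : i ∈ A} for any fixed i ∈ [n]. Here C(346−1, 8−1) = C(345, 7) = 108567596033820.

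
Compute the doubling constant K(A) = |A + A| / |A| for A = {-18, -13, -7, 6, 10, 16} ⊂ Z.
K = |A + A| / |A| = 20/6 = 10/3

Enumerate A + A = {a + b : a, b ∈ A}. With |A| = 6, there are |A|^2 = 36 ordered sum pairs; collecting distinct values, A + A = {-36, -31, -26, -25, -20, -14, -12, -8, -7, -3, -2, -1, 3, 9, 12, 16, 20, 22, 26, 32}, so |A + A| = 20. Thus K = 20/6 = 10/3. For comparison, the minimum possible |A + A| over all 6-element sets is 2·6 − 1 = 11 (so min K = 11/6), attained only by arithmetic progressions.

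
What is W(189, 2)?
W(189, 2) = 189 + 1 = 190

A 2-term AP is any pair of integers, so a monochromatic 2-AP exists iff some colour is used at least twice. With 189 colours, the colouring i ↦ i on {1, ..., 189} uses each colour once, avoiding any monochromatic pair, so W(189, 2) > 189. For {1, ..., 190}, pigeonhole forces two integers of the same colour, which form a monochromatic 2-AP. Hence W(189, 2) = 190.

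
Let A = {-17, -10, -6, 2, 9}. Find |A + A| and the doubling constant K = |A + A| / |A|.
K = |A + A| / |A| = 14/5

Enumerate A + A = {a + b : a, b ∈ A}. With |A| = 5, there are |A|^2 = 25 ordered sum pairs; collecting distinct values, A + A = {-34, -27, -23, -20, -16, -15, -12, -8, -4, -1, 3, 4, 11, 18}, so |A + A| = 14. Thus K = 14/5. For comparison, the minimum possible |A + A| over all 5-element sets is 2·5 − 1 = 9 (so min K = 9/5), attained only by arithmetic progressions.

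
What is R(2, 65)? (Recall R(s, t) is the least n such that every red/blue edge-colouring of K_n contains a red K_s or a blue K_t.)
R(2, 65) = 65

R(2, k) = k for all k ≥ 2: in a 2-colouring of K_k, either some edge is red (a red K_2) or all edges are blue (a blue K_k). And K_{64} coloured all-blue has no blue K_65, so R(2, 65) > 64. Hence R(2, 65) = 65.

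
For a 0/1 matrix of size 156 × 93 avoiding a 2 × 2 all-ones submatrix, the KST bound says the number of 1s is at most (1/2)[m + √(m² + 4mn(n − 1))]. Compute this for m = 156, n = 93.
z(156, 93; 2, 2) ≤ (1/2)[156 + √(156² + 4·156·93·92)] = (1/2)[156 + √5363280] = 1235.9378

Kővári–Sós–Turán: let r_1, ..., r_156 be the row sums and z = Σ r_i the total number of 1s. Each pair of columns can share at most one row with both entries 1 (else a 2×2 all-ones block appears), so Σ_i C(r_i, 2) ≤ C(93, 2) = 4278. By convexity Σ_i C(r_i, 2) ≥ 156·C(z/156, 2) = z(z − 156)/(2·156), giving z² − 156z − 156·93·92 ≤ 0 and hence z ≤ (1/2)[156 + √(24336 + 4·1334736)] = (1/2)[156 + √5363280] ≈ (1/2)(156 + 2315.8756) = 1235.9378.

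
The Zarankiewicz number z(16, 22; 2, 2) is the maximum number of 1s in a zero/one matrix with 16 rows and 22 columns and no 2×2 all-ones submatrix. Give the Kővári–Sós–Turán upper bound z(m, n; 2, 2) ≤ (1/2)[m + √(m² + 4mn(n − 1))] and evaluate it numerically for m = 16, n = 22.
z(16, 22; 2, 2) ≤ (1/2)[16 + √(16² + 4·16·22·21)] = (1/2)[16 + √29824] = 94.3481

Kővári–Sós–Turán: let r_1, ..., r_16 be the row sums and z = Σ r_i the total number of 1s. Each pair of columns can share at most one row with both entries 1 (else a 2×2 all-ones block appears), so Σ_i C(r_i, 2) ≤ C(22, 2) = 231. By convexity Σ_i C(r_i, 2) ≥ 16·C(z/16, 2) = z(z − 16)/(2·16), giving z² − 16z − 16·22·21 ≤ 0 and hence z ≤ (1/2)[16 + √(256 + 4·7392)] = (1/2)[16 + √29824] ≈ (1/2)(16 + 172.6963) = 94.3481.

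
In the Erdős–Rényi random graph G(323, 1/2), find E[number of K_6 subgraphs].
E[# K_6] = C(323, 6) · (1/2)^C(6, 2) = 1505215602352 / 2^15 = 94075975147/2048 ≈ 45935534.739746

For each 6-subset S of vertices (there are C(323, 6) = 1505215602352 such S), let X_S = 1 if S induces a K_6 (all C(6, 2) = 15 edges present). Then P(X_S = 1) = (1/2)^15 = 1/32768. By linearity of expectation, E[# K_6] = C(323, 6) · (1/2)^15 = 1505215602352 / 32768 = 94075975147/2048 ≈ 45935534.739746.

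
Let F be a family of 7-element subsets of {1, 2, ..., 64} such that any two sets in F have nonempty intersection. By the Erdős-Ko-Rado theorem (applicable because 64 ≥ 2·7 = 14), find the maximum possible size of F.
max |F| = C(63, 6) = 67945521

Erdős-Ko-Rado (1961): when n ≥ 2k, max |F| = C(n−1, k−1). The bound is attained by the star {A : i ∈ A} for any fixed i ∈ [n]. Here C(64−1, 7−1) = C(63, 6) = 67945521.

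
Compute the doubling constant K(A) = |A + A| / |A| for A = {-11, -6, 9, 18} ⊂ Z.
K = |A + A| / |A| = 10/4 = 5/2

Enumerate A + A = {a + b : a, b ∈ A}. With |A| = 4, there are |A|^2 = 16 ordered sum pairs; collecting distinct values, A + A = {-22, -17, -12, -2, 3, 7, 12, 18, 27, 36}, so |A + A| = 10. Thus K = 10/4 = 5/2. For comparison, the minimum possible |A + A| over all 4-element sets is 2·4 − 1 = 7 (so min K = 7/4), attained only by arithmetic progressions.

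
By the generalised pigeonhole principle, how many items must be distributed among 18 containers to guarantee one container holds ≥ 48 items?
n = (48 − 1)·18 + 1 = 847

By the generalised pigeonhole principle, to guarantee some box contains ≥ r objects we need more than (r − 1) · k objects total. Threshold: n = (r − 1) · k + 1. With r = 48 and k = 18: n = 47 · 18 + 1 = 846 + 1 = 847. For n = 846 = 47 · 18, we can put exactly 47 objects in every box, avoiding 48 in any single one — so 847 is tight.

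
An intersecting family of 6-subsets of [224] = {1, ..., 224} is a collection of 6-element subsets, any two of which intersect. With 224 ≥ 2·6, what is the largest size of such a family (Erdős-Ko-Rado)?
max |F| = C(223, 5) = 4392741639

The Erdős-Ko-Rado theorem states: for n ≥ 2k, an intersecting family of k-subsets of an n-element set has size at most C(n − 1, k − 1), with equality for 'star' families {A ⊆ [n] : |A| = k, i ∈ A} (fix an element i). For n = 224, k = 6: C(223, 5) = 4392741639.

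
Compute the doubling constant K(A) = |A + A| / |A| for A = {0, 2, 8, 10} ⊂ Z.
K = |A + A| / |A| = 9/4

Enumerate A + A = {a + b : a, b ∈ A}. With |A| = 4, there are |A|^2 = 16 ordered sum pairs; collecting distinct values, A + A = {0, 2, 4, 8, 10, 12, 16, 18, 20}, so |A + A| = 9. Thus K = 9/4. For comparison, the minimum possible |A + A| over all 4-element sets is 2·4 − 1 = 7 (so min K = 7/4), attained only by arithmetic progressions.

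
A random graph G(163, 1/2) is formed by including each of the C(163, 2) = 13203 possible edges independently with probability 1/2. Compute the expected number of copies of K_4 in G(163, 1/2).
E[# K_4] = C(163, 4) · (1/2)^C(4, 2) = 28342440 / 2^6 = 3542805/8 = 442850.625

For each 4-subset S of vertices (there are C(163, 4) = 28342440 such S), let X_S = 1 if S induces a K_4 (all C(4, 2) = 6 edges present). Then P(X_S = 1) = (1/2)^6 = 1/64. By linearity of expectation, E[# K_4] = C(163, 4) · (1/2)^6 = 28342440 / 64 = 3542805/8 = 442850.625.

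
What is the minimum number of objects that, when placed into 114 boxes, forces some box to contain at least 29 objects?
n = (29 − 1)·114 + 1 = 3193

By the generalised pigeonhole principle, to guarantee some box contains ≥ r objects we need more than (r − 1) · k objects total. Threshold: n = (r − 1) · k + 1. With r = 29 and k = 114: n = 28 · 114 + 1 = 3192 + 1 = 3193. For n = 3192 = 28 · 114, we can put exactly 28 objects in every box, avoiding 29 in any single one — so 3193 is tight.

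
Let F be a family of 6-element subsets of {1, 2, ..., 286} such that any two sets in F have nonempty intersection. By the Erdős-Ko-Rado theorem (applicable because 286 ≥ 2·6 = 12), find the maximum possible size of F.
max |F| = C(285, 5) = 15125990307

The Erdős-Ko-Rado theorem states: for n ≥ 2k, an intersecting family of k-subsets of an n-element set has size at most C(n − 1, k − 1), with equality for 'star' families {A ⊆ [n] : |A| = k, i ∈ A} (fix an element i). For n = 286, k = 6: C(285, 5) = 15125990307.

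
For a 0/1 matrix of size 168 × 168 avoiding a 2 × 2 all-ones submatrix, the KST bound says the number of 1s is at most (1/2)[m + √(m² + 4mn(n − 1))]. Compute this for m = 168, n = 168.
z(168, 168; 2, 2) ≤ (1/2)[168 + √(168² + 4·168·168·167)] = (1/2)[168 + √18881856] = 2256.6629

Kővári–Sós–Turán: let r_1, ..., r_168 be the row sums and z = Σ r_i the total number of 1s. Each pair of columns can share at most one row with both entries 1 (else a 2×2 all-ones block appears), so Σ_i C(r_i, 2) ≤ C(168, 2) = 14028. By convexity Σ_i C(r_i, 2) ≥ 168·C(z/168, 2) = z(z − 168)/(2·168), giving z² − 168z − 168·168·167 ≤ 0 and hence z ≤ (1/2)[168 + √(28224 + 4·4713408)] = (1/2)[168 + √18881856] ≈ (1/2)(168 + 4345.3258) = 2256.6629.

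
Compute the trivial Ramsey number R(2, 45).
R(2, 45) = 45

R(2, k) = k for all k ≥ 2: in a 2-colouring of K_k, either some edge is red (a red K_2) or all edges are blue (a blue K_k). And K_{44} coloured all-blue has no blue K_45, so R(2, 45) > 44. Hence R(2, 45) = 45.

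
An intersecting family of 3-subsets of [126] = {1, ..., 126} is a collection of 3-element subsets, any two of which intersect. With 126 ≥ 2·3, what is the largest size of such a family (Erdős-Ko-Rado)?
max |F| = C(125, 2) = 7750

Erdős-Ko-Rado (1961): when n ≥ 2k, max |F| = C(n−1, k−1). The bound is attained by the star {A : i ∈ A} for any fixed i ∈ [n]. Here C(126−1, 3−1) = C(125, 2) = 7750.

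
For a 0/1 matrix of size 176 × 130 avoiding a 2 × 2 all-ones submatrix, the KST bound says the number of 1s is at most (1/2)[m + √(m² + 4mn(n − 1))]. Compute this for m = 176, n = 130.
z(176, 130; 2, 2) ≤ (1/2)[176 + √(176² + 4·176·130·129)] = (1/2)[176 + √11837056] = 1808.2511

Kővári–Sós–Turán: let r_1, ..., r_176 be the row sums and z = Σ r_i the total number of 1s. Each pair of columns can share at most one row with both entries 1 (else a 2×2 all-ones block appears), so Σ_i C(r_i, 2) ≤ C(130, 2) = 8385. By convexity Σ_i C(r_i, 2) ≥ 176·C(z/176, 2) = z(z − 176)/(2·176), giving z² − 176z − 176·130·129 ≤ 0 and hence z ≤ (1/2)[176 + √(30976 + 4·2951520)] = (1/2)[176 + √11837056] ≈ (1/2)(176 + 3440.5023) = 1808.2511.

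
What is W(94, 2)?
W(94, 2) = 94 + 1 = 95

A 2-term AP is any pair of integers, so a monochromatic 2-AP exists iff some colour is used at least twice. With 94 colours, the colouring i ↦ i on {1, ..., 94} uses each colour once, avoiding any monochromatic pair, so W(94, 2) > 94. For {1, ..., 95}, pigeonhole forces two integers of the same colour, which form a monochromatic 2-AP. Hence W(94, 2) = 95.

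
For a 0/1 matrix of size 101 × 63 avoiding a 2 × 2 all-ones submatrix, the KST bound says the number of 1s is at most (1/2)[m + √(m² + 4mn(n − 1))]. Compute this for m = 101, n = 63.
z(101, 63; 2, 2) ≤ (1/2)[101 + √(101² + 4·101·63·62)] = (1/2)[101 + √1588225] = 680.624

Kővári–Sós–Turán: let r_1, ..., r_101 be the row sums and z = Σ r_i the total number of 1s. Each pair of columns can share at most one row with both entries 1 (else a 2×2 all-ones block appears), so Σ_i C(r_i, 2) ≤ C(63, 2) = 1953. By convexity Σ_i C(r_i, 2) ≥ 101·C(z/101, 2) = z(z − 101)/(2·101), giving z² − 101z − 101·63·62 ≤ 0 and hence z ≤ (1/2)[101 + √(10201 + 4·394506)] = (1/2)[101 + √1588225] ≈ (1/2)(101 + 1260.248) = 680.624.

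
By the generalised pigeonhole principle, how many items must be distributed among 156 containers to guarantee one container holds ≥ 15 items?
n = (15 − 1)·156 + 1 = 2185

By the generalised pigeonhole principle, to guarantee some box contains ≥ r objects we need more than (r − 1) · k objects total. Threshold: n = (r − 1) · k + 1. With r = 15 and k = 156: n = 14 · 156 + 1 = 2184 + 1 = 2185. For n = 2184 = 14 · 156, we can put exactly 14 objects in every box, avoiding 15 in any single one — so 2185 is tight.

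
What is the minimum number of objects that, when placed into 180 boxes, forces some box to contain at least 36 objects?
n = (36 − 1)·180 + 1 = 6301

By the generalised pigeonhole principle, to guarantee some box contains ≥ r objects we need more than (r − 1) · k objects total. Threshold: n = (r − 1) · k + 1. With r = 36 and k = 180: n = 35 · 180 + 1 = 6300 + 1 = 6301. For n = 6300 = 35 · 180, we can put exactly 35 objects in every box, avoiding 36 in any single one — so 6301 is tight.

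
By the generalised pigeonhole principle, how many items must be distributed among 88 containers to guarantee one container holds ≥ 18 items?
n = (18 − 1)·88 + 1 = 1497

By the generalised pigeonhole principle, to guarantee some box contains ≥ r objects we need more than (r − 1) · k objects total. Threshold: n = (r − 1) · k + 1. With r = 18 and k = 88: n = 17 · 88 + 1 = 1496 + 1 = 1497. For n = 1496 = 17 · 88, we can put exactly 17 objects in every box, avoiding 18 in any single one — so 1497 is tight.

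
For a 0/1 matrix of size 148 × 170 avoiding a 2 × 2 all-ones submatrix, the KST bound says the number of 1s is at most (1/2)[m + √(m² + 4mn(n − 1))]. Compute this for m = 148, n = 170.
z(148, 170; 2, 2) ≤ (1/2)[148 + √(148² + 4·148·170·169)] = (1/2)[148 + √17030064] = 2137.3749

Kővári–Sós–Turán: let r_1, ..., r_148 be the row sums and z = Σ r_i the total number of 1s. Each pair of columns can share at most one row with both entries 1 (else a 2×2 all-ones block appears), so Σ_i C(r_i, 2) ≤ C(170, 2) = 14365. By convexity Σ_i C(r_i, 2) ≥ 148·C(z/148, 2) = z(z − 148)/(2·148), giving z² − 148z − 148·170·169 ≤ 0 and hence z ≤ (1/2)[148 + √(21904 + 4·4252040)] = (1/2)[148 + √17030064] ≈ (1/2)(148 + 4126.7498) = 2137.3749.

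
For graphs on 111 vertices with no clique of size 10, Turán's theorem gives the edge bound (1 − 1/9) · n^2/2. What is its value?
Turán density bound = (8/9) · 111^2/2 = 5476

Turán's theorem: ex(n, K_{r+1}) is achieved by the complete r-partite Turán graph T(n, r) with parts as balanced as possible, and is at most (1 − 1/r) · n^2/2. For r = 9, n = 111: the density bound is (8/9) · 12321/2 = 5476. The integer-valued extremum is e(T(111, 9)) = 5475, which is strictly less than the density bound 5476 since 9 ∤ 111 (the parts of T(111, 9) cannot all be equal).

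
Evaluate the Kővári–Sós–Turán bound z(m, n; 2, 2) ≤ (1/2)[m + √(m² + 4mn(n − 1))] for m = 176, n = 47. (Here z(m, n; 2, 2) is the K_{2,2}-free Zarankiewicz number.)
z(176, 47; 2, 2) ≤ (1/2)[176 + √(176² + 4·176·47·46)] = (1/2)[176 + √1553024] = 711.1019

Kővári–Sós–Turán: let r_1, ..., r_176 be the row sums and z = Σ r_i the total number of 1s. Each pair of columns can share at most one row with both entries 1 (else a 2×2 all-ones block appears), so Σ_i C(r_i, 2) ≤ C(47, 2) = 1081. By convexity Σ_i C(r_i, 2) ≥ 176·C(z/176, 2) = z(z − 176)/(2·176), giving z² − 176z − 176·47·46 ≤ 0 and hence z ≤ (1/2)[176 + √(30976 + 4·380512)] = (1/2)[176 + √1553024] ≈ (1/2)(176 + 1246.2038) = 711.1019.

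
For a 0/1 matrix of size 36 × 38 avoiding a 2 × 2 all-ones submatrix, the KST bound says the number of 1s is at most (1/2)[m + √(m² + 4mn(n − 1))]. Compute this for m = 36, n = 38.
z(36, 38; 2, 2) ≤ (1/2)[36 + √(36² + 4·36·38·37)] = (1/2)[36 + √203760] = 243.6989

Kővári–Sós–Turán: let r_1, ..., r_36 be the row sums and z = Σ r_i the total number of 1s. Each pair of columns can share at most one row with both entries 1 (else a 2×2 all-ones block appears), so Σ_i C(r_i, 2) ≤ C(38, 2) = 703. By convexity Σ_i C(r_i, 2) ≥ 36·C(z/36, 2) = z(z − 36)/(2·36), giving z² − 36z − 36·38·37 ≤ 0 and hence z ≤ (1/2)[36 + √(1296 + 4·50616)] = (1/2)[36 + √203760] ≈ (1/2)(36 + 451.3978) = 243.6989.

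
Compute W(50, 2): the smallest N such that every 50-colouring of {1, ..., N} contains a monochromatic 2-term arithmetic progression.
W(50, 2) = 50 + 1 = 51

A 2-term AP is any pair of integers, so a monochromatic 2-AP exists iff some colour is used at least twice. With 50 colours, the colouring i ↦ i on {1, ..., 50} uses each colour once, avoiding any monochromatic pair, so W(50, 2) > 50. For {1, ..., 51}, pigeonhole forces two integers of the same colour, which form a monochromatic 2-AP. Hence W(50, 2) = 51.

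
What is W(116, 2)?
W(116, 2) = 116 + 1 = 117

A 2-term AP is any pair of integers, so a monochromatic 2-AP exists iff some colour is used at least twice. With 116 colours, the colouring i ↦ i on {1, ..., 116} uses each colour once, avoiding any monochromatic pair, so W(116, 2) > 116. For {1, ..., 117}, pigeonhole forces two integers of the same colour, which form a monochromatic 2-AP. Hence W(116, 2) = 117.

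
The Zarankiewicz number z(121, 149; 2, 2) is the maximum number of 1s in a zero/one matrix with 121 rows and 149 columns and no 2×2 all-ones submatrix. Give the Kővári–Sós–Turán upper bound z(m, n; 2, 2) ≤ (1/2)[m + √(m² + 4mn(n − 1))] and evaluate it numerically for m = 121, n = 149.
z(121, 149; 2, 2) ≤ (1/2)[121 + √(121² + 4·121·149·148)] = (1/2)[121 + √10687809] = 1695.1107

Kővári–Sós–Turán: let r_1, ..., r_121 be the row sums and z = Σ r_i the total number of 1s. Each pair of columns can share at most one row with both entries 1 (else a 2×2 all-ones block appears), so Σ_i C(r_i, 2) ≤ C(149, 2) = 11026. By convexity Σ_i C(r_i, 2) ≥ 121·C(z/121, 2) = z(z − 121)/(2·121), giving z² − 121z − 121·149·148 ≤ 0 and hence z ≤ (1/2)[121 + √(14641 + 4·2668292)] = (1/2)[121 + √10687809] ≈ (1/2)(121 + 3269.2215) = 1695.1107.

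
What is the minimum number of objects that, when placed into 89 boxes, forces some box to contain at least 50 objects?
n = (50 − 1)·89 + 1 = 4362

By the generalised pigeonhole principle, to guarantee some box contains ≥ r objects we need more than (r − 1) · k objects total. Threshold: n = (r − 1) · k + 1. With r = 50 and k = 89: n = 49 · 89 + 1 = 4361 + 1 = 4362. For n = 4361 = 49 · 89, we can put exactly 49 objects in every box, avoiding 50 in any single one — so 4362 is tight.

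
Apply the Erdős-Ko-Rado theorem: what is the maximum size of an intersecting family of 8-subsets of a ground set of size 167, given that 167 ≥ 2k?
max |F| = C(166, 7) = 606252889440

The Erdős-Ko-Rado theorem states: for n ≥ 2k, an intersecting family of k-subsets of an n-element set has size at most C(n − 1, k − 1), with equality for 'star' families {A ⊆ [n] : |A| = k, i ∈ A} (fix an element i). For n = 167, k = 8: C(166, 7) = 606252889440.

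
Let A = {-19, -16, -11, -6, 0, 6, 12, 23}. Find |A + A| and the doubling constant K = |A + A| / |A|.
K = |A + A| / |A| = 31/8

Enumerate A + A = {a + b : a, b ∈ A}. With |A| = 8, there are |A|^2 = 64 ordered sum pairs; collecting distinct values, A + A = {-38, -35, -32, -30, -27, -25, -22, -19, -17, -16, -13, -12, -11, -10, -7, -6, -5, -4, 0, 1, 4, 6, 7, 12, 17, 18, 23, 24, 29, 35, 46}, so |A + A| = 31. Thus K = 31/8. For comparison, the minimum possible |A + A| over all 8-element sets is 2·8 − 1 = 15 (so min K = 15/8), attained only by arithmetic progressions.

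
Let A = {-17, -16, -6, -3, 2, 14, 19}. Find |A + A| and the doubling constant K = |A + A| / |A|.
K = |A + A| / |A| = 27/7

Enumerate A + A = {a + b : a, b ∈ A}. With |A| = 7, there are |A|^2 = 49 ordered sum pairs; collecting distinct values, A + A = {-34, -33, -32, -23, -22, -20, -19, -15, -14, -12, -9, -6, -4, -3, -2, -1, 2, 3, 4, 8, 11, 13, 16, 21, 28, 33, 38}, so |A + A| = 27. Thus K = 27/7. For comparison, the minimum possible |A + A| over all 7-element sets is 2·7 − 1 = 13 (so min K = 13/7), attained only by arithmetic progressions.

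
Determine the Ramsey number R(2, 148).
R(2, 148) = 148

R(2, k) = k for all k ≥ 2: in a 2-colouring of K_k, either some edge is red (a red K_2) or all edges are blue (a blue K_k). And K_{147} coloured all-blue has no blue K_148, so R(2, 148) > 147. Hence R(2, 148) = 148.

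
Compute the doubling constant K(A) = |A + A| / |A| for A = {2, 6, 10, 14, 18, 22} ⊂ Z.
K = |A + A| / |A| = 11/6

Enumerate A + A = {a + b : a, b ∈ A}. With |A| = 6, there are |A|^2 = 36 ordered sum pairs; collecting distinct values, A + A = {4, 8, 12, 16, 20, 24, 28, 32, 36, 40, 44}, so |A + A| = 11. Thus K = 11/6. Here |A + A| = 2|A| − 1 = 11, the minimum possible — so K = 11/6 is minimal, which holds iff A is an arithmetic progression.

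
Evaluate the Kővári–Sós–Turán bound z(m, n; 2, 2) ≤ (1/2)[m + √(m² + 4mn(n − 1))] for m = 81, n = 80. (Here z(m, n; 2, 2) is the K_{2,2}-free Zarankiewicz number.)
z(81, 80; 2, 2) ≤ (1/2)[81 + √(81² + 4·81·80·79)] = (1/2)[81 + √2054241] = 757.1312

Kővári–Sós–Turán: let r_1, ..., r_81 be the row sums and z = Σ r_i the total number of 1s. Each pair of columns can share at most one row with both entries 1 (else a 2×2 all-ones block appears), so Σ_i C(r_i, 2) ≤ C(80, 2) = 3160. By convexity Σ_i C(r_i, 2) ≥ 81·C(z/81, 2) = z(z − 81)/(2·81), giving z² − 81z − 81·80·79 ≤ 0 and hence z ≤ (1/2)[81 + √(6561 + 4·511920)] = (1/2)[81 + √2054241] ≈ (1/2)(81 + 1433.2624) = 757.1312.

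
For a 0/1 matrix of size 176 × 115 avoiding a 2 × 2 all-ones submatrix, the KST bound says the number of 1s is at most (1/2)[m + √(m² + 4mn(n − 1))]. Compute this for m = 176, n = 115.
z(176, 115; 2, 2) ≤ (1/2)[176 + √(176² + 4·176·115·114)] = (1/2)[176 + √9260416] = 1609.5466

Kővári–Sós–Turán: let r_1, ..., r_176 be the row sums and z = Σ r_i the total number of 1s. Each pair of columns can share at most one row with both entries 1 (else a 2×2 all-ones block appears), so Σ_i C(r_i, 2) ≤ C(115, 2) = 6555. By convexity Σ_i C(r_i, 2) ≥ 176·C(z/176, 2) = z(z − 176)/(2·176), giving z² − 176z − 176·115·114 ≤ 0 and hence z ≤ (1/2)[176 + √(30976 + 4·2307360)] = (1/2)[176 + √9260416] ≈ (1/2)(176 + 3043.0932) = 1609.5466.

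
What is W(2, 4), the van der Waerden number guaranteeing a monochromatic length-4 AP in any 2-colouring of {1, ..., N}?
W(2, 4) = 35

This is a classical value, W(2, 4) = 35, established by combining an explicit 2-colouring of {1, ..., 34} with no monochromatic 4-AP (giving the lower bound W(2, 4) > 34) and a finite case analysis / exhaustive computer search showing every 2-colouring of {1, ..., 35} has such an AP.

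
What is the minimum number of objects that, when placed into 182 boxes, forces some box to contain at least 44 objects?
n = (44 − 1)·182 + 1 = 7827

By the generalised pigeonhole principle, to guarantee some box contains ≥ r objects we need more than (r − 1) · k objects total. Threshold: n = (r − 1) · k + 1. With r = 44 and k = 182: n = 43 · 182 + 1 = 7826 + 1 = 7827. For n = 7826 = 43 · 182, we can put exactly 43 objects in every box, avoiding 44 in any single one — so 7827 is tight.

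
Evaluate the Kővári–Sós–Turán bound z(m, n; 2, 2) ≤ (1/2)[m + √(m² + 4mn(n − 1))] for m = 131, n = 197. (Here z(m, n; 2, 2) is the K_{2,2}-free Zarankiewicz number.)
z(131, 197; 2, 2) ≤ (1/2)[131 + √(131² + 4·131·197·196)] = (1/2)[131 + √20249849] = 2315.4916

Kővári–Sós–Turán: let r_1, ..., r_131 be the row sums and z = Σ r_i the total number of 1s. Each pair of columns can share at most one row with both entries 1 (else a 2×2 all-ones block appears), so Σ_i C(r_i, 2) ≤ C(197, 2) = 19306. By convexity Σ_i C(r_i, 2) ≥ 131·C(z/131, 2) = z(z − 131)/(2·131), giving z² − 131z − 131·197·196 ≤ 0 and hence z ≤ (1/2)[131 + √(17161 + 4·5058172)] = (1/2)[131 + √20249849] ≈ (1/2)(131 + 4499.9832) = 2315.4916.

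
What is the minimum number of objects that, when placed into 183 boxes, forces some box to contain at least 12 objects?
n = (12 − 1)·183 + 1 = 2014

By the generalised pigeonhole principle, to guarantee some box contains ≥ r objects we need more than (r − 1) · k objects total. Threshold: n = (r − 1) · k + 1. With r = 12 and k = 183: n = 11 · 183 + 1 = 2013 + 1 = 2014. For n = 2013 = 11 · 183, we can put exactly 11 objects in every box, avoiding 12 in any single one — so 2014 is tight.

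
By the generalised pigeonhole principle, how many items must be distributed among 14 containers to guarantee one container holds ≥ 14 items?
n = (14 − 1)·14 + 1 = 183

By the generalised pigeonhole principle, to guarantee some box contains ≥ r objects we need more than (r − 1) · k objects total. Threshold: n = (r − 1) · k + 1. With r = 14 and k = 14: n = 13 · 14 + 1 = 182 + 1 = 183. For n = 182 = 13 · 14, we can put exactly 13 objects in every box, avoiding 14 in any single one — so 183 is tight.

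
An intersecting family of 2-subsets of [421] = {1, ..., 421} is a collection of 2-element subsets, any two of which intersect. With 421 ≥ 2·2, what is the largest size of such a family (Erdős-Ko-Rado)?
max |F| = C(420, 1) = 420

Erdős-Ko-Rado (1961): when n ≥ 2k, max |F| = C(n−1, k−1). The bound is attained by the star {A : i ∈ A} for any fixed i ∈ [n]. Here C(421−1, 2−1) = C(420, 1) = 420.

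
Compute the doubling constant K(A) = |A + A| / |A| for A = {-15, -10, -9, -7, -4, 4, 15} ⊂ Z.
K = |A + A| / |A| = 23/7

Enumerate A + A = {a + b : a, b ∈ A}. With |A| = 7, there are |A|^2 = 49 ordered sum pairs; collecting distinct values, A + A = {-30, -25, -24, -22, -20, -19, -18, -17, -16, -14, -13, -11, -8, -6, -5, -3, 0, 5, 6, 8, 11, 19, 30}, so |A + A| = 23. Thus K = 23/7. For comparison, the minimum possible |A + A| over all 7-element sets is 2·7 − 1 = 13 (so min K = 13/7), attained only by arithmetic progressions.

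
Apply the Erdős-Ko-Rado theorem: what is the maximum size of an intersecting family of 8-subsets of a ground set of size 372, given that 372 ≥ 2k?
max |F| = C(371, 7) = 181325672218380

The Erdős-Ko-Rado theorem states: for n ≥ 2k, an intersecting family of k-subsets of an n-element set has size at most C(n − 1, k − 1), with equality for 'star' families {A ⊆ [n] : |A| = k, i ∈ A} (fix an element i). For n = 372, k = 8: C(371, 7) = 181325672218380.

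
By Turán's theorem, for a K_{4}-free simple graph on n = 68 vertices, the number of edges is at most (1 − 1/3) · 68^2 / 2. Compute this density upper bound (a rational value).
Turán density bound = (2/3) · 68^2/2 = 4624/3 ≈ 1541.3333

Turán's theorem: ex(n, K_{r+1}) is achieved by the complete r-partite Turán graph T(n, r) with parts as balanced as possible, and is at most (1 − 1/r) · n^2/2. For r = 3, n = 68: the density bound is (2/3) · 4624/2 = 4624/3 ≈ 1541.3333. The integer-valued extremum is e(T(68, 3)) = 1541, which is strictly less than the density bound 4624/3 since 3 ∤ 68 (the parts of T(68, 3) cannot all be equal).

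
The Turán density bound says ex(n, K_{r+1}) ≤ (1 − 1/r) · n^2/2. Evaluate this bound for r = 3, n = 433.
Turán density bound = (2/3) · 433^2/2 = 187489/3 ≈ 62496.3333

Turán's theorem: ex(n, K_{r+1}) is achieved by the complete r-partite Turán graph T(n, r) with parts as balanced as possible, and is at most (1 − 1/r) · n^2/2. For r = 3, n = 433: the density bound is (2/3) · 187489/2 = 187489/3 ≈ 62496.3333. The integer-valued extremum is e(T(433, 3)) = 62496, which is strictly less than the density bound 187489/3 since 3 ∤ 433 (the parts of T(433, 3) cannot all be equal).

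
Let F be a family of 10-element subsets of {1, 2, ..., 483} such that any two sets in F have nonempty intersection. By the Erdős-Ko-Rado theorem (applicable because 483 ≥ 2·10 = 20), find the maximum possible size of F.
max |F| = C(482, 9) = 3589475655380880200

Erdős-Ko-Rado (1961): when n ≥ 2k, max |F| = C(n−1, k−1). The bound is attained by the star {A : i ∈ A} for any fixed i ∈ [n]. Here C(483−1, 10−1) = C(482, 9) = 3589475655380880200.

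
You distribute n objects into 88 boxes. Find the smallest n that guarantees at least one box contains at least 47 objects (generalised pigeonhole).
n = (47 − 1)·88 + 1 = 4049

By the generalised pigeonhole principle, to guarantee some box contains ≥ r objects we need more than (r − 1) · k objects total. Threshold: n = (r − 1) · k + 1. With r = 47 and k = 88: n = 46 · 88 + 1 = 4048 + 1 = 4049. For n = 4048 = 46 · 88, we can put exactly 46 objects in every box, avoiding 47 in any single one — so 4049 is tight.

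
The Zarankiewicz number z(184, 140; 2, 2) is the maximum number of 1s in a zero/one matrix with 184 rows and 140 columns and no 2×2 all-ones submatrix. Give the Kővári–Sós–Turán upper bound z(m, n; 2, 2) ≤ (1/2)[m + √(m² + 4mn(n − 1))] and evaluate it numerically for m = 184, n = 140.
z(184, 140; 2, 2) ≤ (1/2)[184 + √(184² + 4·184·140·139)] = (1/2)[184 + √14356416] = 1986.4931

Kővári–Sós–Turán: let r_1, ..., r_184 be the row sums and z = Σ r_i the total number of 1s. Each pair of columns can share at most one row with both entries 1 (else a 2×2 all-ones block appears), so Σ_i C(r_i, 2) ≤ C(140, 2) = 9730. By convexity Σ_i C(r_i, 2) ≥ 184·C(z/184, 2) = z(z − 184)/(2·184), giving z² − 184z − 184·140·139 ≤ 0 and hence z ≤ (1/2)[184 + √(33856 + 4·3580640)] = (1/2)[184 + √14356416] ≈ (1/2)(184 + 3788.9861) = 1986.4931.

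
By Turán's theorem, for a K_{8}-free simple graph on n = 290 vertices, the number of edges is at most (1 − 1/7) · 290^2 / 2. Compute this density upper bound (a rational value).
Turán density bound = (6/7) · 290^2/2 = 252300/7 ≈ 36042.8571

Turán's theorem: ex(n, K_{r+1}) is achieved by the complete r-partite Turán graph T(n, r) with parts as balanced as possible, and is at most (1 − 1/r) · n^2/2. For r = 7, n = 290: the density bound is (6/7) · 84100/2 = 252300/7 ≈ 36042.8571. The integer-valued extremum is e(T(290, 7)) = 36042, which is strictly less than the density bound 252300/7 since 7 ∤ 290 (the parts of T(290, 7) cannot all be equal).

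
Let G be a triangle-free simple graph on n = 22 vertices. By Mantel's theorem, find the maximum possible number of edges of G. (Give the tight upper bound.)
ex(22, K_3) = ⌊22^2/4⌋ = 121

Mantel (1907): a triangle-free graph on n vertices has at most ⌊n^2/4⌋ edges, with equality for the complete bipartite graph K_{⌊n/2⌋, ⌈n/2⌉}. For n = 22: ⌊22^2/4⌋ = ⌊484/4⌋ = 121. The extremal graph is K_{11, 11}, which has 11·11 = 121 edges.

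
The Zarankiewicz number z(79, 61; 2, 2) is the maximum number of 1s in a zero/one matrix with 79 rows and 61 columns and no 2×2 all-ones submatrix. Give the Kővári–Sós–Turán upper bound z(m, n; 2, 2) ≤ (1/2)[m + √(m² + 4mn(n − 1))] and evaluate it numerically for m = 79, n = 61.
z(79, 61; 2, 2) ≤ (1/2)[79 + √(79² + 4·79·61·60)] = (1/2)[79 + √1162801] = 578.6663

Kővári–Sós–Turán: let r_1, ..., r_79 be the row sums and z = Σ r_i the total number of 1s. Each pair of columns can share at most one row with both entries 1 (else a 2×2 all-ones block appears), so Σ_i C(r_i, 2) ≤ C(61, 2) = 1830. By convexity Σ_i C(r_i, 2) ≥ 79·C(z/79, 2) = z(z − 79)/(2·79), giving z² − 79z − 79·61·60 ≤ 0 and hence z ≤ (1/2)[79 + √(6241 + 4·289140)] = (1/2)[79 + √1162801] ≈ (1/2)(79 + 1078.3325) = 578.6663.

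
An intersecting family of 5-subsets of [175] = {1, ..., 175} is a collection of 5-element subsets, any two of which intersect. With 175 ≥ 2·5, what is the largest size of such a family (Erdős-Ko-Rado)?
max |F| = C(174, 4) = 36890001

The Erdős-Ko-Rado theorem states: for n ≥ 2k, an intersecting family of k-subsets of an n-element set has size at most C(n − 1, k − 1), with equality for 'star' families {A ⊆ [n] : |A| = k, i ∈ A} (fix an element i). For n = 175, k = 5: C(174, 4) = 36890001.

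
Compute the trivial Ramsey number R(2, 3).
R(2, 3) = 3

R(2, k) = k for all k ≥ 2: in a 2-colouring of K_k, either some edge is red (a red K_2) or all edges are blue (a blue K_k). And K_{2} coloured all-blue has no blue K_3, so R(2, 3) > 2. Hence R(2, 3) = 3.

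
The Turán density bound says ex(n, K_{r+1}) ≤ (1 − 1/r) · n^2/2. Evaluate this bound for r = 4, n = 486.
Turán density bound = (3/4) · 486^2/2 = 177147/2 ≈ 88573.5

Turán's theorem: ex(n, K_{r+1}) is achieved by the complete r-partite Turán graph T(n, r) with parts as balanced as possible, and is at most (1 − 1/r) · n^2/2. For r = 4, n = 486: the density bound is (3/4) · 236196/2 = 177147/2 ≈ 88573.5. The integer-valued extremum is e(T(486, 4)) = 88573, which is strictly less than the density bound 177147/2 since 4 ∤ 486 (the parts of T(486, 4) cannot all be equal).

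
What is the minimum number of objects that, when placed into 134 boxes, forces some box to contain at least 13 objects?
n = (13 − 1)·134 + 1 = 1609

By the generalised pigeonhole principle, to guarantee some box contains ≥ r objects we need more than (r − 1) · k objects total. Threshold: n = (r − 1) · k + 1. With r = 13 and k = 134: n = 12 · 134 + 1 = 1608 + 1 = 1609. For n = 1608 = 12 · 134, we can put exactly 12 objects in every box, avoiding 13 in any single one — so 1609 is tight.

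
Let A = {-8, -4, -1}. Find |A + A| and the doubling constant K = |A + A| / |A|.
K = |A + A| / |A| = 6/3 = 2

Enumerate A + A = {a + b : a, b ∈ A}. With |A| = 3, there are |A|^2 = 9 ordered sum pairs; collecting distinct values, A + A = {-16, -12, -9, -8, -5, -2}, so |A + A| = 6. Thus K = 6/3 = 2. For comparison, the minimum possible |A + A| over all 3-element sets is 2·3 − 1 = 5 (so min K = 5/3), attained only by arithmetic progressions.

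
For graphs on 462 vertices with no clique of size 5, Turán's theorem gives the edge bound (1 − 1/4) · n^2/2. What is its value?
Turán density bound = (3/4) · 462^2/2 = 160083/2 ≈ 80041.5

Turán's theorem: ex(n, K_{r+1}) is achieved by the complete r-partite Turán graph T(n, r) with parts as balanced as possible, and is at most (1 − 1/r) · n^2/2. For r = 4, n = 462: the density bound is (3/4) · 213444/2 = 160083/2 ≈ 80041.5. The integer-valued extremum is e(T(462, 4)) = 80041, which is strictly less than the density bound 160083/2 since 4 ∤ 462 (the parts of T(462, 4) cannot all be equal).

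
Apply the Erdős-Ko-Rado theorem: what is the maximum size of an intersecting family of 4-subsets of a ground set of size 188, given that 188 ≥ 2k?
max |F| = C(187, 3) = 1072445

The Erdős-Ko-Rado theorem states: for n ≥ 2k, an intersecting family of k-subsets of an n-element set has size at most C(n − 1, k − 1), with equality for 'star' families {A ⊆ [n] : |A| = k, i ∈ A} (fix an element i). For n = 188, k = 4: C(187, 3) = 1072445.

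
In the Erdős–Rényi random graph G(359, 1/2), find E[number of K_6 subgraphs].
E[# K_6] = C(359, 6) · (1/2)^C(6, 2) = 2850984183439 / 2^15 ≈ 87005132.551239

For each 6-subset S of vertices (there are C(359, 6) = 2850984183439 such S), let X_S = 1 if S induces a K_6 (all C(6, 2) = 15 edges present). Then P(X_S = 1) = (1/2)^15 = 1/32768. By linearity of expectation, E[# K_6] = C(359, 6) · (1/2)^15 = 2850984183439 / 32768 ≈ 87005132.551239.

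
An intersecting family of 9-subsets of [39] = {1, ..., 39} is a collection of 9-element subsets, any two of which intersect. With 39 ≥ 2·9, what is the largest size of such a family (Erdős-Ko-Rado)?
max |F| = C(38, 8) = 48903492

The Erdős-Ko-Rado theorem states: for n ≥ 2k, an intersecting family of k-subsets of an n-element set has size at most C(n − 1, k − 1), with equality for 'star' families {A ⊆ [n] : |A| = k, i ∈ A} (fix an element i). For n = 39, k = 9: C(38, 8) = 48903492.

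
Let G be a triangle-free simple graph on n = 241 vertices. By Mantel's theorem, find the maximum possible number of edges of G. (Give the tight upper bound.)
ex(241, K_3) = ⌊241^2/4⌋ = 14520

Mantel (1907): a triangle-free graph on n vertices has at most ⌊n^2/4⌋ edges, with equality for the complete bipartite graph K_{⌊n/2⌋, ⌈n/2⌉}. For n = 241: ⌊241^2/4⌋ = ⌊58081/4⌋ = 14520. The extremal graph is K_{120, 121}, which has 120·121 = 14520 edges.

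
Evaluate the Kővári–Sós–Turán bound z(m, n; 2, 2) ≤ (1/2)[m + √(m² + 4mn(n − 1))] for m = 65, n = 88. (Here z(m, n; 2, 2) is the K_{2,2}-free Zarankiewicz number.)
z(65, 88; 2, 2) ≤ (1/2)[65 + √(65² + 4·65·88·87)] = (1/2)[65 + √1994785] = 738.6843

Kővári–Sós–Turán: let r_1, ..., r_65 be the row sums and z = Σ r_i the total number of 1s. Each pair of columns can share at most one row with both entries 1 (else a 2×2 all-ones block appears), so Σ_i C(r_i, 2) ≤ C(88, 2) = 3828. By convexity Σ_i C(r_i, 2) ≥ 65·C(z/65, 2) = z(z − 65)/(2·65), giving z² − 65z − 65·88·87 ≤ 0 and hence z ≤ (1/2)[65 + √(4225 + 4·497640)] = (1/2)[65 + √1994785] ≈ (1/2)(65 + 1412.3686) = 738.6843.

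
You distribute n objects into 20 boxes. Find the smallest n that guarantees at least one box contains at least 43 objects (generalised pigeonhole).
n = (43 − 1)·20 + 1 = 841

By the generalised pigeonhole principle, to guarantee some box contains ≥ r objects we need more than (r − 1) · k objects total. Threshold: n = (r − 1) · k + 1. With r = 43 and k = 20: n = 42 · 20 + 1 = 840 + 1 = 841. For n = 840 = 42 · 20, we can put exactly 42 objects in every box, avoiding 43 in any single one — so 841 is tight.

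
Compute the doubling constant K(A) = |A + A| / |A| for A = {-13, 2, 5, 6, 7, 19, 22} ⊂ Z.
K = |A + A| / |A| = 25/7

Enumerate A + A = {a + b : a, b ∈ A}. With |A| = 7, there are |A|^2 = 49 ordered sum pairs; collecting distinct values, A + A = {-26, -11, -8, -7, -6, 4, 6, 7, 8, 9, 10, 11, 12, 13, 14, 21, 24, 25, 26, 27, 28, 29, 38, 41, 44}, so |A + A| = 25. Thus K = 25/7. For comparison, the minimum possible |A + A| over all 7-element sets is 2·7 − 1 = 13 (so min K = 13/7), attained only by arithmetic progressions.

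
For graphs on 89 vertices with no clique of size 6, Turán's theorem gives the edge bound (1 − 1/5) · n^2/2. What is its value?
Turán density bound = (4/5) · 89^2/2 = 15842/5 ≈ 3168.4

Turán's theorem: ex(n, K_{r+1}) is achieved by the complete r-partite Turán graph T(n, r) with parts as balanced as possible, and is at most (1 − 1/r) · n^2/2. For r = 5, n = 89: the density bound is (4/5) · 7921/2 = 15842/5 ≈ 3168.4. The integer-valued extremum is e(T(89, 5)) = 3168, which is strictly less than the density bound 15842/5 since 5 ∤ 89 (the parts of T(89, 5) cannot all be equal).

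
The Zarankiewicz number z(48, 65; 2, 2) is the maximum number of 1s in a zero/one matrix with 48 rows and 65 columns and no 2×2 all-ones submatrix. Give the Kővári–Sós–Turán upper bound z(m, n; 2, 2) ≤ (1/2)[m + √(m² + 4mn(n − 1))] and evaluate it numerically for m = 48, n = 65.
z(48, 65; 2, 2) ≤ (1/2)[48 + √(48² + 4·48·65·64)] = (1/2)[48 + √801024] = 471.4997

Kővári–Sós–Turán: let r_1, ..., r_48 be the row sums and z = Σ r_i the total number of 1s. Each pair of columns can share at most one row with both entries 1 (else a 2×2 all-ones block appears), so Σ_i C(r_i, 2) ≤ C(65, 2) = 2080. By convexity Σ_i C(r_i, 2) ≥ 48·C(z/48, 2) = z(z − 48)/(2·48), giving z² − 48z − 48·65·64 ≤ 0 and hence z ≤ (1/2)[48 + √(2304 + 4·199680)] = (1/2)[48 + √801024] ≈ (1/2)(48 + 894.9994) = 471.4997.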